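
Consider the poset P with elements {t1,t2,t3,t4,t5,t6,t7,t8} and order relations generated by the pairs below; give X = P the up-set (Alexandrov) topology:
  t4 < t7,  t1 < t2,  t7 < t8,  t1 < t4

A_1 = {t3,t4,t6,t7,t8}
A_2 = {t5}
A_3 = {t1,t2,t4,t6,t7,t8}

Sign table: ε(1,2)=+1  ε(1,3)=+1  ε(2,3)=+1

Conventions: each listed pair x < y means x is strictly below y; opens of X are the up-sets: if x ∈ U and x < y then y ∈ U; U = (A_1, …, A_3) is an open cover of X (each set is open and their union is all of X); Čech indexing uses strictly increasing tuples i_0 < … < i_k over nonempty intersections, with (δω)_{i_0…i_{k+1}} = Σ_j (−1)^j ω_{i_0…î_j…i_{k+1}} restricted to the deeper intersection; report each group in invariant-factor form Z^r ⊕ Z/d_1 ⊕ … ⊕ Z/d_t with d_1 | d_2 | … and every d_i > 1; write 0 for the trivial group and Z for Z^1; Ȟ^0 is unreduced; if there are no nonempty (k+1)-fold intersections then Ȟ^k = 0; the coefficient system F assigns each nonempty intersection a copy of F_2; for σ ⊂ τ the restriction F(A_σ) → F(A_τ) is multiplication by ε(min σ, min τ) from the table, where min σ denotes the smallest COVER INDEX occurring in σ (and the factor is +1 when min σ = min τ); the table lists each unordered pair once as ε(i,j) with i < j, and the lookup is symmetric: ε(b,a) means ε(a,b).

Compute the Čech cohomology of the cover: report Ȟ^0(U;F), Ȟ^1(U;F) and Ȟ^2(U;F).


nerve of the cover:
  A13={t4,t6,t7,t8}
C dims 3,1; δ0: rk_F2 1
Ȟ^0 = (3 − 1) − 0 = 2, so Ȟ^0 ≅ Z/2 ⊕ Z/2
Ȟ^1 = (1 − 0) − 1 = 0, so Ȟ^1 ≅ 0
Ȟ^2 = (0 − 0) − 0 = 0, so Ȟ^2 ≅ 0

Ȟ^0 ≅ Z/2 ⊕ Z/2; Ȟ^1 ≅ 0; Ȟ^2 ≅ 0


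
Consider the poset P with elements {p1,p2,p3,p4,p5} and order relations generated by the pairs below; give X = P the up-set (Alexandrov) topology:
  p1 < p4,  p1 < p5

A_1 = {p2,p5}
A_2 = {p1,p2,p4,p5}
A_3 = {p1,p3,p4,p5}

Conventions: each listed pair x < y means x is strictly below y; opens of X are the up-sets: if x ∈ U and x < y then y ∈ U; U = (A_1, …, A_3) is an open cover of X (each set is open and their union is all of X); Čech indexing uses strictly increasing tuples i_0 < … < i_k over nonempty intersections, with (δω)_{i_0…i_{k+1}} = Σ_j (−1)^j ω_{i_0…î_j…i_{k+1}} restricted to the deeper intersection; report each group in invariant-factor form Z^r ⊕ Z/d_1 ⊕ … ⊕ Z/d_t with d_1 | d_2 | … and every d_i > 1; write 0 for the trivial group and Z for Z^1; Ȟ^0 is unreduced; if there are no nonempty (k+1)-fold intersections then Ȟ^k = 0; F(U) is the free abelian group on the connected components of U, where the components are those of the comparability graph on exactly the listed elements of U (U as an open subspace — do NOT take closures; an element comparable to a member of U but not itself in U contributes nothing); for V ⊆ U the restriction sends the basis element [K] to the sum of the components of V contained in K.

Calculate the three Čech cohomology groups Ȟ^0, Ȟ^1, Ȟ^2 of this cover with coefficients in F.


Ȟ^0 = Z^3, Ȟ^1 = 0 and Ȟ^2 = 0

intersection data:
  A12={p2,p5} A13={p5} A23={p1,p4,p5}
  A123={p5}
components per intersection:
  A1: {p2} {p5}
  A2: {p1,p4,p5} {p2}
  A3: {p1,p4,p5} {p3}
  A12: {p2} {p5}
  A13: {p5}
  A23: {p1,p4,p5}
  A123: {p5}
C dims 6,4,1; δ0: rk 3, SNF 1^3; δ1: rk 1, SNF 1^1
Ȟ^0 = (6 − 3) − 0 = 3, so Ȟ^0 ≅ Z^3
Ȟ^1 = (4 − 1) − 3 = 0, so Ȟ^1 ≅ 0
Ȟ^2 = (1 − 0) − 1 = 0, so Ȟ^2 ≅ 0


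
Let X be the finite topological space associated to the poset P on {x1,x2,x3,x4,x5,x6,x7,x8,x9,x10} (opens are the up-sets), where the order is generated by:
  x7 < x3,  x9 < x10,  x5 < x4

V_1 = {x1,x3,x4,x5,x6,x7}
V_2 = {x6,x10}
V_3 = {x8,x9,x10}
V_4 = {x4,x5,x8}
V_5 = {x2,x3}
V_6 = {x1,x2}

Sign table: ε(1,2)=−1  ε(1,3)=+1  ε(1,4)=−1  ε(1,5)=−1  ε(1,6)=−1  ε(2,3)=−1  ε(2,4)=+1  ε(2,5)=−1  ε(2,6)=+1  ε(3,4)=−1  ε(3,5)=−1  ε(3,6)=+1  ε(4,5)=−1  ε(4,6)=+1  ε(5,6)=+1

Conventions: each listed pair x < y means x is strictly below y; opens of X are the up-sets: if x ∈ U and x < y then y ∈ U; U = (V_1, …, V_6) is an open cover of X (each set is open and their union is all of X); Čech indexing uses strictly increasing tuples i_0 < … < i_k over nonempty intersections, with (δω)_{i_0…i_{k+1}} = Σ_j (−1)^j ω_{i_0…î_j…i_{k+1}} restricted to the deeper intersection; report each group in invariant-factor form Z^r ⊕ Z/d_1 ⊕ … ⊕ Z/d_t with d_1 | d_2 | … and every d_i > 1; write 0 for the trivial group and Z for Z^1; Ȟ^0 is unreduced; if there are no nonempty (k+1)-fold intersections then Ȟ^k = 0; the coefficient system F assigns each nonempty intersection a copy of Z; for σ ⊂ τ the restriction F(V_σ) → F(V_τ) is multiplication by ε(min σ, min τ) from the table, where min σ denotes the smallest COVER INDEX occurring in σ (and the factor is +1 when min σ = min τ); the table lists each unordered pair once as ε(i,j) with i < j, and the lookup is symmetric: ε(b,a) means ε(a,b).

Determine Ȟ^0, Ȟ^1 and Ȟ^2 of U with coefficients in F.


nerve of the cover:
  V12={x6} V14={x4,x5} V15={x3} V16={x1} V23={x10} V34={x8} V56={x2}
C dims 6,7; δ0: rk 5, SNF 1^5
Ȟ^0 = (6 − 5) − 0 = 1, so Ȟ^0 ≅ Z
Ȟ^1 = (7 − 0) − 5 = 2, so Ȟ^1 ≅ Z^2
Ȟ^2 = (0 − 0) − 0 = 0, so Ȟ^2 ≅ 0

Ȟ^0 = Z; Ȟ^1 = Z^2; Ȟ^2 = 0


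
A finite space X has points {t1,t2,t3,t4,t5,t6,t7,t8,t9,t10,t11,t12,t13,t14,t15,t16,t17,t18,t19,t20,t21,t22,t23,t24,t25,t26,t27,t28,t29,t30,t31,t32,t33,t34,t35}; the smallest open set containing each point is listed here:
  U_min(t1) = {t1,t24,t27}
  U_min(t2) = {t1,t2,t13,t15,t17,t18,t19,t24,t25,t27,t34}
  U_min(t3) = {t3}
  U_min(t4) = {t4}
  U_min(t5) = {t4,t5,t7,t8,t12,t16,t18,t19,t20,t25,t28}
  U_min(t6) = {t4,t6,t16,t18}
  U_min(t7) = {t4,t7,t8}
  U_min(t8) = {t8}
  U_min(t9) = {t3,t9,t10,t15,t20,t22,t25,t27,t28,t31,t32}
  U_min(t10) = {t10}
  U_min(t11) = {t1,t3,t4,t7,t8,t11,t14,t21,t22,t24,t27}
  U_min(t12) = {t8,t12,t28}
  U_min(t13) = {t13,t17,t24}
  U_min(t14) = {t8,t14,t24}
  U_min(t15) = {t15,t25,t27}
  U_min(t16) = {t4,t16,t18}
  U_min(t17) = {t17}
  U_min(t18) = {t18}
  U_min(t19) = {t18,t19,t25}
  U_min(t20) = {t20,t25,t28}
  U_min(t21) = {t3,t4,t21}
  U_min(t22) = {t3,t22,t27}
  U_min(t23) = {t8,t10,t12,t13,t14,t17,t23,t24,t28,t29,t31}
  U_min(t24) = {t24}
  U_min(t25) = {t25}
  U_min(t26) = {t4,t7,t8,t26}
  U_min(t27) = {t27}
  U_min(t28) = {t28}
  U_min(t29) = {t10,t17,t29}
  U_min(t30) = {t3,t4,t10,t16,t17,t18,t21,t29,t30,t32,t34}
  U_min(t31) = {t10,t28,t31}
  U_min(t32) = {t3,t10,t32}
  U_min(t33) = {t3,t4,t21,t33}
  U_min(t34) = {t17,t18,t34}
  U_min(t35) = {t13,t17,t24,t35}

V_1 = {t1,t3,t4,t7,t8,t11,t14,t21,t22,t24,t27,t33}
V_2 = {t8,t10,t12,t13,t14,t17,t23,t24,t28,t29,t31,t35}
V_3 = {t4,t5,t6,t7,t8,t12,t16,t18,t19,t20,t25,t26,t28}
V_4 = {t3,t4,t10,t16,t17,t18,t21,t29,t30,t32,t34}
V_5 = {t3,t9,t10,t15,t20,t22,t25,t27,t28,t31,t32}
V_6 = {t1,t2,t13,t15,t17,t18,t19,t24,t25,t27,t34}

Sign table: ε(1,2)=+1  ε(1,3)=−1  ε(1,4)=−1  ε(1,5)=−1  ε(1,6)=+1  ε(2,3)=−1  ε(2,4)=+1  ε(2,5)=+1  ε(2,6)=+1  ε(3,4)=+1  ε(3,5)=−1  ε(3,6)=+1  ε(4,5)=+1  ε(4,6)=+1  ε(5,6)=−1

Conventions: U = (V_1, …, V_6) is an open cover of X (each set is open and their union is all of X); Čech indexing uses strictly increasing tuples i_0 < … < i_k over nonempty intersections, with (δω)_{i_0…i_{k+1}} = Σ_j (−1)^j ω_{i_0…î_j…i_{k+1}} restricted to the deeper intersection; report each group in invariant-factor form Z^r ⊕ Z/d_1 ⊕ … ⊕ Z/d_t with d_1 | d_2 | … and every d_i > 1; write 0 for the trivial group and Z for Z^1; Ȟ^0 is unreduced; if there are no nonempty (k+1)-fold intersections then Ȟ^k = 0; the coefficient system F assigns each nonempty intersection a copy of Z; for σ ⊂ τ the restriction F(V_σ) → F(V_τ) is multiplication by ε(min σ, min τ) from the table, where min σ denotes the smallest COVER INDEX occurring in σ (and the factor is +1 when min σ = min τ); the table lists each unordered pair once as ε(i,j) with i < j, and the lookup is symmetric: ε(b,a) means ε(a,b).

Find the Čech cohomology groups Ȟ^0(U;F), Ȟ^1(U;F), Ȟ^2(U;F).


Ȟ^0 ≅ 0; Ȟ^1 ≅ Z/2; Ȟ^2 ≅ Z

nonempty overlaps:
  V12={t8,t14,t24} V13={t4,t7,t8} V14={t3,t4,t21} V15={t3,t22,t27} V16={t1,t24,t27} V23={t8,t12,t28} V24={t10,t17,t29} V25={t10,t28,t31} V26={t13,t17,t24} V34={t4,t16,t18} V35={t20,t25,t28} V36={t18,t19,t25} V45={t3,t10,t32} V46={t17,t18,t34} V56={t15,t25,t27}
  V123={t8} V126={t24} V134={t4} V145={t3} V156={t27} V235={t28} V245={t10} V246={t17} V346={t18} V356={t25}
C dims 6,15,10; δ0: rk 6, SNF 1^5·2; δ1: rk 9, SNF 1^9
degree 0: 6−6−0 = 0 → Ȟ^0 ≅ 0
degree 1: 15−9−6 = 0 plus torsion [2] → Ȟ^1 ≅ Z/2
degree 2: 10−0−9 = 1 → Ȟ^2 ≅ Z


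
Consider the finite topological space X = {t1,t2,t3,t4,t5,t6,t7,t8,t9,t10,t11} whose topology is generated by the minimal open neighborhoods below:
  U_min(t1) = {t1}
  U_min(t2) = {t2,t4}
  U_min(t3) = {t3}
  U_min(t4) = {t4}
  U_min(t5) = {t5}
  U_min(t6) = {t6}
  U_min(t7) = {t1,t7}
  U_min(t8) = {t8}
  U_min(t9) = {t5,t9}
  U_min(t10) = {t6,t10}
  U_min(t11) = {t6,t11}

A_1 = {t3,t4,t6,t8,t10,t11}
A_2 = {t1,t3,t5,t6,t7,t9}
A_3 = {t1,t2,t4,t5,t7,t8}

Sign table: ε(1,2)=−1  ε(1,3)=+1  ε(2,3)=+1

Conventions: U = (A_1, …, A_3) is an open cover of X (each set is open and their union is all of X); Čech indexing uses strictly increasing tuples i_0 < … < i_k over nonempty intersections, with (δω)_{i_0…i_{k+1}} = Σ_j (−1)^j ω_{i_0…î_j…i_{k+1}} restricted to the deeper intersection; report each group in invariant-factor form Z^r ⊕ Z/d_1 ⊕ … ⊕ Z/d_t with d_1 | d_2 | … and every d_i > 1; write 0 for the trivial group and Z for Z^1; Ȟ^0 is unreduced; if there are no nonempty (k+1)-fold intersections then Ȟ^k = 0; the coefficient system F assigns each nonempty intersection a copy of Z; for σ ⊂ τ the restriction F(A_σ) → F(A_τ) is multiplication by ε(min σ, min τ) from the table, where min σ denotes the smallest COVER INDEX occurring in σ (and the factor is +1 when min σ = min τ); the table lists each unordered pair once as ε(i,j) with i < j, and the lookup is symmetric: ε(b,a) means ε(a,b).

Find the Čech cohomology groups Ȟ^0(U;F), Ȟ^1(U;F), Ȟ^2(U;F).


Ȟ^0(U;F) ≅ 0,  Ȟ^1(U;F) ≅ Z/2,  Ȟ^2(U;F) ≅ 0

nonempty overlaps:
  A12={t3,t6} A13={t4,t8} A23={t1,t5,t7}
C dims 3,3; δ0: rk 3, SNF 1^2·2
degree 0: 3−3−0 = 0 → Ȟ^0 ≅ 0
degree 1: 3−0−3 = 0 plus torsion [2] → Ȟ^1 ≅ Z/2
degree 2: 0−0−0 = 0 → Ȟ^2 ≅ 0


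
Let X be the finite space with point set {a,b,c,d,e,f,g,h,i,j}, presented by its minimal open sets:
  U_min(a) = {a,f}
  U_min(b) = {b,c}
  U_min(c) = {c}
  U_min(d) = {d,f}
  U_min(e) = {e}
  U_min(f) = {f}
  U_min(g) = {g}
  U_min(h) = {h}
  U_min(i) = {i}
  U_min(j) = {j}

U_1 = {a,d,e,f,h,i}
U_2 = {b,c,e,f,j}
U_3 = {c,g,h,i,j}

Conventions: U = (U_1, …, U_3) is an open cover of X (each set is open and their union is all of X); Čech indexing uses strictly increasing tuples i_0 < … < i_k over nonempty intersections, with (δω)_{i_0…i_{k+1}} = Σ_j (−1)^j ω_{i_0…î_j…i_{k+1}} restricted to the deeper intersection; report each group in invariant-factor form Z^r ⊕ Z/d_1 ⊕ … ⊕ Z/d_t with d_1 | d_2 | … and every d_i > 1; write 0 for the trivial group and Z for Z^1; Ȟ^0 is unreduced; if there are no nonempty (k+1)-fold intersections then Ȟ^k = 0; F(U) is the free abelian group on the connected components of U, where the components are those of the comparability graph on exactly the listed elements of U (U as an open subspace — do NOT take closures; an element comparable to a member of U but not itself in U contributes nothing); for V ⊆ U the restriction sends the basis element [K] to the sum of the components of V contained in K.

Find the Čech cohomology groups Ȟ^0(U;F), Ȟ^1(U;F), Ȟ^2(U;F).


Ȟ^0(U;F) ≅ Z^7; Ȟ^1(U;F) ≅ 0; Ȟ^2(U;F) ≅ 0

nonempty intersections:
  U12={e,f} U13={h,i} U23={c,j}
components per intersection:
  U1: {a,d,f} {e} {h} {i}
  U2: {b,c} {e} {f} {j}
  U3: {c} {g} {h} {i} {j}
  U12: {e} {f}
  U13: {h} {i}
  U23: {c} {j}
C dims 13,6; δ0: rk 6, SNF 1^6
Ȟ^0: (13−6)−0=7 ⇒ Z^7
Ȟ^1: (6−0)−6=0 ⇒ 0
Ȟ^2: (0−0)−0=0 ⇒ 0


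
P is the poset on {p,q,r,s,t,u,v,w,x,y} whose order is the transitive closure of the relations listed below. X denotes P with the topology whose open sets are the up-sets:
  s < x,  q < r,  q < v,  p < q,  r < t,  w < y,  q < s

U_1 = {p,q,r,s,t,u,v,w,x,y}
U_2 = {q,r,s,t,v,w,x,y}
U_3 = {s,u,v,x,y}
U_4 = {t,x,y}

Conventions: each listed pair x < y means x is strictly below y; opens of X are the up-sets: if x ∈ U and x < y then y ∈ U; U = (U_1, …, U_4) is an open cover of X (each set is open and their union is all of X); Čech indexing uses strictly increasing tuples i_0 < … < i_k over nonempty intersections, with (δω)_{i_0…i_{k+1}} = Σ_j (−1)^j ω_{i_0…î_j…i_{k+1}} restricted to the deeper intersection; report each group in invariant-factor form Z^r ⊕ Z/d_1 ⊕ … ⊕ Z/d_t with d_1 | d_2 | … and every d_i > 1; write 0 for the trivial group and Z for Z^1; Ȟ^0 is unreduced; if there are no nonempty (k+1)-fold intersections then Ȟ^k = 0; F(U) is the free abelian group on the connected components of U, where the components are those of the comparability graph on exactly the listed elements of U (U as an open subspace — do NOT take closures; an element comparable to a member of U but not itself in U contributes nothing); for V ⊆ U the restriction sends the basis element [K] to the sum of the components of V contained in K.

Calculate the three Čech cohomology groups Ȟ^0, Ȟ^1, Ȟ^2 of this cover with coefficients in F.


Ȟ^0 ≅ Z^3, Ȟ^1 ≅ 0, Ȟ^2 ≅ 0

cover nerve:
  U12={q,r,s,t,v,w,x,y} U13={s,u,v,x,y} U14={t,x,y} U23={s,v,x,y} U24={t,x,y} U34={x,y}
  U123={s,v,x,y} U124={t,x,y} U134={x,y} U234={x,y}
  U1234={x,y}
components per intersection:
  U1: {p,q,r,s,t,v,x} {u} {w,y}
  U2: {q,r,s,t,v,x} {w,y}
  U3: {s,x} {u} {v} {y}
  U4: {t} {x} {y}
  U12: {q,r,s,t,v,x} {w,y}
  U13: {s,x} {u} {v} {y}
  U14: {t} {x} {y}
  U23: {s,x} {v} {y}
  U24: {t} {x} {y}
  U34: {x} {y}
  U123: {s,x} {v} {y}
  U124: {t} {x} {y}
  U134: {x} {y}
  U234: {x} {y}
  U1234: {x} {y}
C dims 12,17,10,2; δ0: rk 9, SNF 1^9; δ1: rk 8, SNF 1^8; δ2: rk 2, SNF 1^2
Ȟ^0: (12−9)−0=3 ⇒ Z^3
Ȟ^1: (17−8)−9=0 ⇒ 0
Ȟ^2: (10−2)−8=0 ⇒ 0


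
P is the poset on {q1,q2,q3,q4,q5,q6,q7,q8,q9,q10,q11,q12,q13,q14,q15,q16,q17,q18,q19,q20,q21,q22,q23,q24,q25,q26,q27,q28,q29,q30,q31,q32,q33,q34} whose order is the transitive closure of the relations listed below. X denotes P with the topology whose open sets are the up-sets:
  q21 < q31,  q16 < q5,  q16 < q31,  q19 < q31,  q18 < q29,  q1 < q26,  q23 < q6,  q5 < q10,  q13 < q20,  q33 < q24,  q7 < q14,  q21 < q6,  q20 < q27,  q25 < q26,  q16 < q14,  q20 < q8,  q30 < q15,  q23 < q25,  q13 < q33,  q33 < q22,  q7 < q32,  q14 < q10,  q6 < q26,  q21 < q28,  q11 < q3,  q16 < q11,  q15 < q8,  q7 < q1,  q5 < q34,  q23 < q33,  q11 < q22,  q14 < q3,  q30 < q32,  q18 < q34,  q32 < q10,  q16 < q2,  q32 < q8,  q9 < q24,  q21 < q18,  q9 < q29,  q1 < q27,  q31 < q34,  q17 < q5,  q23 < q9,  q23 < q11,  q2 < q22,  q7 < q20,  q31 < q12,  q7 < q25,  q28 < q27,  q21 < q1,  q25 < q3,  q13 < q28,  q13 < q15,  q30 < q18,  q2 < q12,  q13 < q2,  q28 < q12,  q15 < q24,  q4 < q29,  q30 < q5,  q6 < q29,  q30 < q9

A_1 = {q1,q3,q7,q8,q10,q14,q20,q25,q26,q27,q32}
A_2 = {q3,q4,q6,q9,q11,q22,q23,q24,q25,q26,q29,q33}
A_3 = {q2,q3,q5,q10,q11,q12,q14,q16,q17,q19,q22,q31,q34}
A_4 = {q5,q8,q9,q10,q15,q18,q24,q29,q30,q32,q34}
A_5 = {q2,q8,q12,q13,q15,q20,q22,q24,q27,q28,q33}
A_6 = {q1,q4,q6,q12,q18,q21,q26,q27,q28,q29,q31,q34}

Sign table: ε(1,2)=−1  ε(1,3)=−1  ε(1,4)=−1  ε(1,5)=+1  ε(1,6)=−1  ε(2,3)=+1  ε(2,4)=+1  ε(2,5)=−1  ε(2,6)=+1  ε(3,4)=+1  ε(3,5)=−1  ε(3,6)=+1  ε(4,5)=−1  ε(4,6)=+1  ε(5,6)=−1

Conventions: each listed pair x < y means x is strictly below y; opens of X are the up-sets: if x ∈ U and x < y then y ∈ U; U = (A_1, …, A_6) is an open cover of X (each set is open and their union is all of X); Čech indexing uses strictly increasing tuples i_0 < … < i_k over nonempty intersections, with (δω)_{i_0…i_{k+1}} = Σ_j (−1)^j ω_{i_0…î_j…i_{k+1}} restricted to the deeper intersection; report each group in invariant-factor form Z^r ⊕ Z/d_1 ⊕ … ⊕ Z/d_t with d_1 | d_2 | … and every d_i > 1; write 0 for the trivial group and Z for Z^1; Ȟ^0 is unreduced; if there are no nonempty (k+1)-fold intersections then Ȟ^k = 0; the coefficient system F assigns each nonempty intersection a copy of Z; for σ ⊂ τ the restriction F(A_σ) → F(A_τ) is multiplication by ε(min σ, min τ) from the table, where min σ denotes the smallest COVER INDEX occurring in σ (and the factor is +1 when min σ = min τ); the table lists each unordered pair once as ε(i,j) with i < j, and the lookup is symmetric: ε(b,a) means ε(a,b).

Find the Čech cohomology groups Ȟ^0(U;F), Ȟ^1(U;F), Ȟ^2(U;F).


Ȟ^0 ≅ Z; Ȟ^1 ≅ 0; Ȟ^2 ≅ Z/2

nerve of the cover:
  A12={q3,q25,q26} A13={q3,q10,q14} A14={q8,q10,q32} A15={q8,q20,q27} A16={q1,q26,q27} A23={q3,q11,q22} A24={q9,q24,q29} A25={q22,q24,q33} A26={q4,q6,q26,q29} A34={q5,q10,q34} A35={q2,q12,q22} A36={q12,q31,q34} A45={q8,q15,q24} A46={q18,q29,q34} A56={q12,q27,q28}
  A123={q3} A126={q26} A134={q10} A145={q8} A156={q27} A235={q22} A245={q24} A246={q29} A346={q34} A356={q12}
C dims 6,15,10; δ0: rk 5, SNF 1^5; δ1: rk 10, SNF 1^9·2
Ȟ^0 = (6 − 5) − 0 = 1, so Ȟ^0 ≅ Z
Ȟ^1 = (15 − 10) − 5 = 0, so Ȟ^1 ≅ 0
Ȟ^2 = (10 − 0) − 10 = 0 plus torsion [2], so Ȟ^2 ≅ Z/2


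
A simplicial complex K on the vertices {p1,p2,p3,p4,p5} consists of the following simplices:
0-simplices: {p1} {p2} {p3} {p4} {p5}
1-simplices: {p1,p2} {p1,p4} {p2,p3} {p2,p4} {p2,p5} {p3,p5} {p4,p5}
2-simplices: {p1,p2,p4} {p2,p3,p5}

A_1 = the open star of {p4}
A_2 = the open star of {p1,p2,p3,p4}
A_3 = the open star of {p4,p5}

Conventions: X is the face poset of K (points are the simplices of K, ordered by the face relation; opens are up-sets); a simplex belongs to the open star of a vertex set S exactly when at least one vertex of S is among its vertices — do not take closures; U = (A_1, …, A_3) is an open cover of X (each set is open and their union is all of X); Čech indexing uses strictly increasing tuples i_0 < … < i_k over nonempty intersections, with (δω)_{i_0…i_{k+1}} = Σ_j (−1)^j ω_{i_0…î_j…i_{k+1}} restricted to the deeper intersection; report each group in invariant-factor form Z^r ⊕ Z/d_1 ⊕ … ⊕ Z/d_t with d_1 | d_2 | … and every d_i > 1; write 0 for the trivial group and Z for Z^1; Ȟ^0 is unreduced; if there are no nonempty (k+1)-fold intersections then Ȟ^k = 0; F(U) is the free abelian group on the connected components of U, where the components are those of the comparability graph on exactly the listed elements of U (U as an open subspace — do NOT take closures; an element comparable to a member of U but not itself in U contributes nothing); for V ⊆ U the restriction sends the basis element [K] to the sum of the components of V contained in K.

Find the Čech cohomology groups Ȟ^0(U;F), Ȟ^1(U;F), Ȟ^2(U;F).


Ȟ^0(U;F) ≅ Z, Ȟ^1(U;F) ≅ Z and Ȟ^2(U;F) ≅ 0

nonempty overlaps:
  A1={{p4},{p1,p4},{p2,p4},{p4,p5},{p1,p2,p4}} A2={{p1},{p2},{p3},{p4},{p1,p2},{p1,p4},{p2,p3},{p2,p4},{p2,p5},{p3,p5},{p4,p5},{p1,p2,p4},{p2,p3,p5}} A3={{p4},{p5},{p1,p4},{p2,p4},{p2,p5},{p3,p5},{p4,p5},{p1,p2,p4},{p2,p3,p5}}
  A12={{p4},{p1,p4},{p2,p4},{p4,p5},{p1,p2,p4}} A13={{p4},{p1,p4},{p2,p4},{p4,p5},{p1,p2,p4}} A23={{p4},{p1,p4},{p2,p4},{p2,p5},{p3,p5},{p4,p5},{p1,p2,p4},{p2,p3,p5}}
  A123={{p4},{p1,p4},{p2,p4},{p4,p5},{p1,p2,p4}}
components per intersection:
  A1: {{p4},{p1,p4},{p2,p4},{p4,p5},{p1,p2,p4}}
  A2: {{p1},{p2},{p3},{p4},{p1,p2},{p1,p4},{p2,p3},{p2,p4},{p2,p5},{p3,p5},{p4,p5},{p1,p2,p4},{p2,p3,p5}}
  A3: {{p4},{p5},{p1,p4},{p2,p4},{p2,p5},{p3,p5},{p4,p5},{p1,p2,p4},{p2,p3,p5}}
  A12: {{p4},{p1,p4},{p2,p4},{p4,p5},{p1,p2,p4}}
  A13: {{p4},{p1,p4},{p2,p4},{p4,p5},{p1,p2,p4}}
  A23: {{p4},{p1,p4},{p2,p4},{p4,p5},{p1,p2,p4}} {{p2,p5},{p3,p5},{p2,p3,p5}}
  A123: {{p4},{p1,p4},{p2,p4},{p4,p5},{p1,p2,p4}}
C dims 3,4,1; δ0: rk 2, SNF 1^2; δ1: rk 1, SNF 1^1
degree 0: 3−2−0 = 1 → Ȟ^0 ≅ Z
degree 1: 4−1−2 = 1 → Ȟ^1 ≅ Z
degree 2: 1−0−1 = 0 → Ȟ^2 ≅ 0


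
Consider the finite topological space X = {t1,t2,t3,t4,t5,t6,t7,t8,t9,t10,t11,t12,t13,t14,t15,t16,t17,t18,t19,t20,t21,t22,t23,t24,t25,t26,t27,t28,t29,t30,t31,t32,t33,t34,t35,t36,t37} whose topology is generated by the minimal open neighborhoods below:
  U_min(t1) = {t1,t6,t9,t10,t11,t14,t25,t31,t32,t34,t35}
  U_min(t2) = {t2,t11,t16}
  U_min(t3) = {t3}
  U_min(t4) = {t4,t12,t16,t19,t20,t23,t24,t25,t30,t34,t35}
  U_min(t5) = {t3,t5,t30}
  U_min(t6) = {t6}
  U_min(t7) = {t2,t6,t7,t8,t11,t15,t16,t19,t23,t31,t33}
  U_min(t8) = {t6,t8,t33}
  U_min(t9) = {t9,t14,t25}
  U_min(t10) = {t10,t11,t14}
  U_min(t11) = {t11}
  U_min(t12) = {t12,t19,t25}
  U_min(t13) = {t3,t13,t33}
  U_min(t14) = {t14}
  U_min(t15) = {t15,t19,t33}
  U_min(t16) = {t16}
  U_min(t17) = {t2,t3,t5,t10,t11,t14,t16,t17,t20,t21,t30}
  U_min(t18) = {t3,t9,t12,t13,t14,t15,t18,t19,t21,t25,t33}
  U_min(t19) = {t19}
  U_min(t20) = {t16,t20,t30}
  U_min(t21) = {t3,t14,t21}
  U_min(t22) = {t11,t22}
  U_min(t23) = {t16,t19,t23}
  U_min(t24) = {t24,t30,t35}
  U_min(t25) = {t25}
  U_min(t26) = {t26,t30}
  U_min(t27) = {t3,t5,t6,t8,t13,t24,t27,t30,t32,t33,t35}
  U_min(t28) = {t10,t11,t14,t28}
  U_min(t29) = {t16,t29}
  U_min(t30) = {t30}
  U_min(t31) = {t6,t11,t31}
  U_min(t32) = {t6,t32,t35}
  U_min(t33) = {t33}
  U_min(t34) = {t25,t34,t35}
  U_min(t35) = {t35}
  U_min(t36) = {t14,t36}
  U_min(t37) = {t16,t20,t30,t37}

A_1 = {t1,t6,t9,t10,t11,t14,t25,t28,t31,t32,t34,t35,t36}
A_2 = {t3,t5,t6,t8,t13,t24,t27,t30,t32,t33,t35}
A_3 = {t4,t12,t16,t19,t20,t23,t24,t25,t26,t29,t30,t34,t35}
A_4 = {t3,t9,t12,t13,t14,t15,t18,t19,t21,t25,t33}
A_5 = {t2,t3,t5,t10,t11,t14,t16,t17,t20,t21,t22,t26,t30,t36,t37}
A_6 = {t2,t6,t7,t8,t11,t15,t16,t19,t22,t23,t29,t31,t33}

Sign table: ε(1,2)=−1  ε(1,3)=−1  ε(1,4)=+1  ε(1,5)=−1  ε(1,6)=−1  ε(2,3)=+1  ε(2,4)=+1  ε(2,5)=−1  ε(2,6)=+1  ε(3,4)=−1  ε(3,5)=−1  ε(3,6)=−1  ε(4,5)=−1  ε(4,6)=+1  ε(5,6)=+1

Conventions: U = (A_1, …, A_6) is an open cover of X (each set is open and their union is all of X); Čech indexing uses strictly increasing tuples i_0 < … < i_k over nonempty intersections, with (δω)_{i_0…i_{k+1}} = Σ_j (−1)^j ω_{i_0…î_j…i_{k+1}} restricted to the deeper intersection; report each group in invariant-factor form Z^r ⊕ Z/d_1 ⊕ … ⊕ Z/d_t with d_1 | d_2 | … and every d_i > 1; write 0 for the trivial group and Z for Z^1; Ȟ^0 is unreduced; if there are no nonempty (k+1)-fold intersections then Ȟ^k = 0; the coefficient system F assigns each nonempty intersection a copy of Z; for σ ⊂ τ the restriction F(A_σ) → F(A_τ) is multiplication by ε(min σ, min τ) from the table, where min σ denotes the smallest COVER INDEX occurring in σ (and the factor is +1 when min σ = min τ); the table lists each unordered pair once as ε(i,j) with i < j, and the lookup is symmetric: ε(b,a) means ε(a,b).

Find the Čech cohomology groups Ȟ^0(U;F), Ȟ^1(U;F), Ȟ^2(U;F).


Ȟ^0 ≅ 0; Ȟ^1 ≅ Z/2; Ȟ^2 ≅ Z

nerve simplices:
  A12={t6,t32,t35} A13={t25,t34,t35} A14={t9,t14,t25} A15={t10,t11,t14,t36} A16={t6,t11,t31} A23={t24,t30,t35} A24={t3,t13,t33} A25={t3,t5,t30} A26={t6,t8,t33} A34={t12,t19,t25} A35={t16,t20,t26,t30} A36={t16,t19,t23,t29} A45={t3,t14,t21} A46={t15,t19,t33} A56={t2,t11,t16,t22}
  A123={t35} A126={t6} A134={t25} A145={t14} A156={t11} A235={t30} A245={t3} A246={t33} A346={t19} A356={t16}
C dims 6,15,10; δ0: rk 6, SNF 1^5·2; δ1: rk 9, SNF 1^9
degree 0: 6−6−0 = 0 → Ȟ^0 ≅ 0
degree 1: 15−9−6 = 0 plus torsion [2] → Ȟ^1 ≅ Z/2
degree 2: 10−0−9 = 1 → Ȟ^2 ≅ Z


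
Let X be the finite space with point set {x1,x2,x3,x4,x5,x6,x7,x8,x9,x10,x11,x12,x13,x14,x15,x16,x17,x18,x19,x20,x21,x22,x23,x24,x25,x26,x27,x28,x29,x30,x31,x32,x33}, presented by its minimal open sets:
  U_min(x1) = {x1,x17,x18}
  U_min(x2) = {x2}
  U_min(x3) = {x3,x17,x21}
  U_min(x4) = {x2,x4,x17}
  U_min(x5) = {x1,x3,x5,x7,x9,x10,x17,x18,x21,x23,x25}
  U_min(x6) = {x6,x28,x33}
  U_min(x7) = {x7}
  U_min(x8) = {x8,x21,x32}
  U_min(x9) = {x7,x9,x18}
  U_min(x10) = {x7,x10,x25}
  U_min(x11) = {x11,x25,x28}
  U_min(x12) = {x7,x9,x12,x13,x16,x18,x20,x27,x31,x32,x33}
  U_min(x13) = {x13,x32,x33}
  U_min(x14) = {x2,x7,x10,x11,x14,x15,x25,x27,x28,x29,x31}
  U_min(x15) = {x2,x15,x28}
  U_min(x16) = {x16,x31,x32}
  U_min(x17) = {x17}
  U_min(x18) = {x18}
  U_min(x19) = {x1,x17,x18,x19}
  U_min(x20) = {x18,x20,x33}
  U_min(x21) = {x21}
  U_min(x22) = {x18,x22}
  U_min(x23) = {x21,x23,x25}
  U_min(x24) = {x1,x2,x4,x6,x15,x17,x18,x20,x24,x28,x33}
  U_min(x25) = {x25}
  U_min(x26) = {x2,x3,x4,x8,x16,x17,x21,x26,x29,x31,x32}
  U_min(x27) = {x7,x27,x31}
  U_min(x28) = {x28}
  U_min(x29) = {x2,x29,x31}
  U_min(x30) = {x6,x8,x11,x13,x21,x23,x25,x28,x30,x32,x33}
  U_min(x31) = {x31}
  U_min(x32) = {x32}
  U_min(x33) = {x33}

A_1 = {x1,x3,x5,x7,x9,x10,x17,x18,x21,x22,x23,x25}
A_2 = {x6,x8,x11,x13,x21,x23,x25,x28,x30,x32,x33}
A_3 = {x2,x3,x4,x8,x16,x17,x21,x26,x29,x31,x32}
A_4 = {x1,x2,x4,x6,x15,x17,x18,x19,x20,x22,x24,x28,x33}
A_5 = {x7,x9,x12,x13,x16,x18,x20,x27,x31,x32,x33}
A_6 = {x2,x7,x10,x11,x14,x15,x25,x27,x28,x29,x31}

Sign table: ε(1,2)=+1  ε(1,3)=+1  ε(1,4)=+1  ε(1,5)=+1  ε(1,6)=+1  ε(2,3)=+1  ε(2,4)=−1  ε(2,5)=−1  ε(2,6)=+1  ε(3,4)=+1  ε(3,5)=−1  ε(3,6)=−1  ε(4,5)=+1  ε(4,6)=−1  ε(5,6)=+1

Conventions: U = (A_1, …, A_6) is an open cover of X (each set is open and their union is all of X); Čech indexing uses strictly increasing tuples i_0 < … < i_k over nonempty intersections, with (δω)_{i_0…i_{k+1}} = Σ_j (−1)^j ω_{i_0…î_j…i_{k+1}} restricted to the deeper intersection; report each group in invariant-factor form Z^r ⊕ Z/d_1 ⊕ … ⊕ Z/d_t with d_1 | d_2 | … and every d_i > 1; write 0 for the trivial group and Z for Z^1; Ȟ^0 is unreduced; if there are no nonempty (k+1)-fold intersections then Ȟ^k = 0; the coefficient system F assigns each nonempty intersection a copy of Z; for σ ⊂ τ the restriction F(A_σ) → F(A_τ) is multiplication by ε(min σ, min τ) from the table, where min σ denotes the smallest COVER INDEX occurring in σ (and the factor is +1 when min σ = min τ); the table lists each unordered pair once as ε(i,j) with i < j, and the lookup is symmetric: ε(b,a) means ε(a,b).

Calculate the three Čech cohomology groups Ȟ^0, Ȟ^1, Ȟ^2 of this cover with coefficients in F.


Ȟ^0(U;F) ≅ 0, Ȟ^1(U;F) ≅ Z/2, Ȟ^2(U;F) ≅ Z

nonempty intersections:
  A12={x21,x23,x25} A13={x3,x17,x21} A14={x1,x17,x18,x22} A15={x7,x9,x18} A16={x7,x10,x25} A23={x8,x21,x32} A24={x6,x28,x33} A25={x13,x32,x33} A26={x11,x25,x28} A34={x2,x4,x17} A35={x16,x31,x32} A36={x2,x29,x31} A45={x18,x20,x33} A46={x2,x15,x28} A56={x7,x27,x31}
  A123={x21} A126={x25} A134={x17} A145={x18} A156={x7} A235={x32} A245={x33} A246={x28} A346={x2} A356={x31}
C dims 6,15,10; δ0: rk 6, SNF 1^5·2; δ1: rk 9, SNF 1^9
Ȟ^0: (6−6)−0=0 ⇒ 0
Ȟ^1: (15−9)−6=0 plus torsion [2] ⇒ Z/2
Ȟ^2: (10−0)−9=1 ⇒ Z


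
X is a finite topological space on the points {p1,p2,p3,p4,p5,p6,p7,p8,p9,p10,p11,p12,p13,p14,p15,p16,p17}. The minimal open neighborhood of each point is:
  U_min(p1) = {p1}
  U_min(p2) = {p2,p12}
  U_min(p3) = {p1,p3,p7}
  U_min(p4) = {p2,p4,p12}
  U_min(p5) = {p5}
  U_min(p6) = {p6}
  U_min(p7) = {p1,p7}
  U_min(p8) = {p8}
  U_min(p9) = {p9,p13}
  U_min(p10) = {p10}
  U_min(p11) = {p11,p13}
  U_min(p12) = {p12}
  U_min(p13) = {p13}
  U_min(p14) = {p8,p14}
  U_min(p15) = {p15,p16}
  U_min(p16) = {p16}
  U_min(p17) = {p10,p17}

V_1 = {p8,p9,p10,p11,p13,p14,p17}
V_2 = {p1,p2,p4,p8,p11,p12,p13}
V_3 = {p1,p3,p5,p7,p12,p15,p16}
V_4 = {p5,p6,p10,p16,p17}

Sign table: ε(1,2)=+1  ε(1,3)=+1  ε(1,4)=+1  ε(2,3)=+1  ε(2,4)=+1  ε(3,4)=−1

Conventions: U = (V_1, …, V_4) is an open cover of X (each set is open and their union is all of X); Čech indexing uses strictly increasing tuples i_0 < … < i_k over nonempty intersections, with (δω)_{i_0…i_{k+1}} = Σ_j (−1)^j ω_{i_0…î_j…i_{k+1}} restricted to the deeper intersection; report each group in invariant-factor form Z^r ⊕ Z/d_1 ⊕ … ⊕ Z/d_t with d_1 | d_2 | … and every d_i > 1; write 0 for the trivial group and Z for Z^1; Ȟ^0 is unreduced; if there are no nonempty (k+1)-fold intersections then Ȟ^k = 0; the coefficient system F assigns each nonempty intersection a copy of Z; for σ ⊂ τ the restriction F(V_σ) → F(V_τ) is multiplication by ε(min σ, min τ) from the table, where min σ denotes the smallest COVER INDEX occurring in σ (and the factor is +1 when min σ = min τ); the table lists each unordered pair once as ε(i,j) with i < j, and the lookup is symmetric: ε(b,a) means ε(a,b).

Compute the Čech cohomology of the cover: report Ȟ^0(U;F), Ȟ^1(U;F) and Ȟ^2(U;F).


nonempty intersections:
  V12={p8,p11,p13} V14={p10,p17} V23={p1,p12} V34={p5,p16}
C dims 4,4; δ0: rk 4, SNF 1^3·2
Ȟ^0: (4−4)−0=0 ⇒ 0
Ȟ^1: (4−0)−4=0 plus torsion [2] ⇒ Z/2
Ȟ^2: (0−0)−0=0 ⇒ 0

Ȟ^0 ≅ 0; Ȟ^1 ≅ Z/2; Ȟ^2 ≅ 0


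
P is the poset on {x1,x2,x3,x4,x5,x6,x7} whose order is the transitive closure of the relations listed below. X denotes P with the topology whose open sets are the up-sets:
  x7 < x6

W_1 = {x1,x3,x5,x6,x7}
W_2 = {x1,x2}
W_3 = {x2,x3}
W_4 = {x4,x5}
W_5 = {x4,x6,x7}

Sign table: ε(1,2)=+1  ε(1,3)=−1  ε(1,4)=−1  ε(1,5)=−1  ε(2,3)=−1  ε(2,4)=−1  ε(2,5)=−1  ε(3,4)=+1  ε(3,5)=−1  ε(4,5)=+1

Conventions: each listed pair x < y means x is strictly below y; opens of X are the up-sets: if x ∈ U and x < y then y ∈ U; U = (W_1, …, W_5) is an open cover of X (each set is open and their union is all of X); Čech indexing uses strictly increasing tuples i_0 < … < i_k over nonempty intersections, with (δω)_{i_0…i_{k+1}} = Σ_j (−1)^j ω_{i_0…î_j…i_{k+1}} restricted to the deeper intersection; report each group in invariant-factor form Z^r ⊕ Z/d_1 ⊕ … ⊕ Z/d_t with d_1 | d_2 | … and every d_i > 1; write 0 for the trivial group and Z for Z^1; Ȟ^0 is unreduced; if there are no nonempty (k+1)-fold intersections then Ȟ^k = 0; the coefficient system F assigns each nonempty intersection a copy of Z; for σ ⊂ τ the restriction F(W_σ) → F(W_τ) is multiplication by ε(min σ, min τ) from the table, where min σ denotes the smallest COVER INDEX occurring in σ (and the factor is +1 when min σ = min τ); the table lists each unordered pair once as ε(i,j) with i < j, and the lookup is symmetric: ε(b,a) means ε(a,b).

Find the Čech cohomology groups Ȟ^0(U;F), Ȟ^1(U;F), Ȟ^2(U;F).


Ȟ^0 ≅ Z, Ȟ^1 ≅ Z^2, Ȟ^2 ≅ 0

nerve of the cover:
  W12={x1} W13={x3} W14={x5} W15={x6,x7} W23={x2} W45={x4}
C dims 5,6; δ0: rk 4, SNF 1^4
Ȟ^0 = (5 − 4) − 0 = 1, so Ȟ^0 ≅ Z
Ȟ^1 = (6 − 0) − 4 = 2, so Ȟ^1 ≅ Z^2
Ȟ^2 = (0 − 0) − 0 = 0, so Ȟ^2 ≅ 0


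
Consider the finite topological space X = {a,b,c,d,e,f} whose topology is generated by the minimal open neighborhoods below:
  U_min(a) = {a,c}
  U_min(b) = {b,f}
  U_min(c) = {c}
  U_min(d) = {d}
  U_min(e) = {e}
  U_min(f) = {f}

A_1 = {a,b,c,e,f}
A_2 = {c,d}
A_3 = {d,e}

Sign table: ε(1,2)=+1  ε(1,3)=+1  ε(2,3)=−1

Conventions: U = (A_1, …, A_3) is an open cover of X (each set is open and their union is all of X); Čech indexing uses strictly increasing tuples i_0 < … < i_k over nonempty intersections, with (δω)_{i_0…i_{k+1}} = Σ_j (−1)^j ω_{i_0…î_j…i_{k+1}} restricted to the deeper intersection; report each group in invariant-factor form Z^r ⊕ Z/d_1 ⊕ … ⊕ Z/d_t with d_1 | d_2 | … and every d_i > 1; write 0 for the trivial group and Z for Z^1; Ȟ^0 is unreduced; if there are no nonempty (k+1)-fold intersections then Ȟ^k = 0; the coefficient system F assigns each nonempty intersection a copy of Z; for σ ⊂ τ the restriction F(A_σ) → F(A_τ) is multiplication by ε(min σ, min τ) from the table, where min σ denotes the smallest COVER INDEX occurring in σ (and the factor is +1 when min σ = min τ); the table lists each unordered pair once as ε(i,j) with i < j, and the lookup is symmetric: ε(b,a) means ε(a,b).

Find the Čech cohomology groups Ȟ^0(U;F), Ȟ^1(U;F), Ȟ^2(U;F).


Ȟ^0(U;F) ≅ 0, Ȟ^1(U;F) ≅ Z/2, Ȟ^2(U;F) ≅ 0

cover nerve:
  A12={c} A13={e} A23={d}
C dims 3,3; δ0: rk 3, SNF 1^2·2
Ȟ^0: (3−3)−0=0 ⇒ 0
Ȟ^1: (3−0)−3=0 plus torsion [2] ⇒ Z/2
Ȟ^2: (0−0)−0=0 ⇒ 0


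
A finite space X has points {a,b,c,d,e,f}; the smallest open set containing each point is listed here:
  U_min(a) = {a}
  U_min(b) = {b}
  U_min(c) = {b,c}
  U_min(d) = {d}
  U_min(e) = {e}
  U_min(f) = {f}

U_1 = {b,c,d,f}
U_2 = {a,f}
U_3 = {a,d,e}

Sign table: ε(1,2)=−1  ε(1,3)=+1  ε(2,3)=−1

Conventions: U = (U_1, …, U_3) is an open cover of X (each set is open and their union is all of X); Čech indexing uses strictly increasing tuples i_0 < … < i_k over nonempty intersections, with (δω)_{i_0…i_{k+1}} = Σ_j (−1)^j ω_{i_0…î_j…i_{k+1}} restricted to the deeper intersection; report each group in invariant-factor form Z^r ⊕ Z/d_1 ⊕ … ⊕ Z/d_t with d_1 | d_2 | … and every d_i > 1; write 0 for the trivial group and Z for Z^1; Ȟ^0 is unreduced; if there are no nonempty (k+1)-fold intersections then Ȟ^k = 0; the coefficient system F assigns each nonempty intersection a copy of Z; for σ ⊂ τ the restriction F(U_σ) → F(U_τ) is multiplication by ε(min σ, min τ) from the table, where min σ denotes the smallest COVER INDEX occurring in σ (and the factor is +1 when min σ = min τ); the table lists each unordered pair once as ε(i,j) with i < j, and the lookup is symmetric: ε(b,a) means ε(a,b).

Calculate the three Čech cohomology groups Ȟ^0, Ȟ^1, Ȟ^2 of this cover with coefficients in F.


intersection data:
  U12={f} U13={d} U23={a}
C dims 3,3; δ0: rk 2, SNF 1^2
Ȟ^0 = (3 − 2) − 0 = 1, so Ȟ^0 ≅ Z
Ȟ^1 = (3 − 0) − 2 = 1, so Ȟ^1 ≅ Z
Ȟ^2 = (0 − 0) − 0 = 0, so Ȟ^2 ≅ 0

Ȟ^0(U;F) ≅ Z; Ȟ^1(U;F) ≅ Z; Ȟ^2(U;F) ≅ 0


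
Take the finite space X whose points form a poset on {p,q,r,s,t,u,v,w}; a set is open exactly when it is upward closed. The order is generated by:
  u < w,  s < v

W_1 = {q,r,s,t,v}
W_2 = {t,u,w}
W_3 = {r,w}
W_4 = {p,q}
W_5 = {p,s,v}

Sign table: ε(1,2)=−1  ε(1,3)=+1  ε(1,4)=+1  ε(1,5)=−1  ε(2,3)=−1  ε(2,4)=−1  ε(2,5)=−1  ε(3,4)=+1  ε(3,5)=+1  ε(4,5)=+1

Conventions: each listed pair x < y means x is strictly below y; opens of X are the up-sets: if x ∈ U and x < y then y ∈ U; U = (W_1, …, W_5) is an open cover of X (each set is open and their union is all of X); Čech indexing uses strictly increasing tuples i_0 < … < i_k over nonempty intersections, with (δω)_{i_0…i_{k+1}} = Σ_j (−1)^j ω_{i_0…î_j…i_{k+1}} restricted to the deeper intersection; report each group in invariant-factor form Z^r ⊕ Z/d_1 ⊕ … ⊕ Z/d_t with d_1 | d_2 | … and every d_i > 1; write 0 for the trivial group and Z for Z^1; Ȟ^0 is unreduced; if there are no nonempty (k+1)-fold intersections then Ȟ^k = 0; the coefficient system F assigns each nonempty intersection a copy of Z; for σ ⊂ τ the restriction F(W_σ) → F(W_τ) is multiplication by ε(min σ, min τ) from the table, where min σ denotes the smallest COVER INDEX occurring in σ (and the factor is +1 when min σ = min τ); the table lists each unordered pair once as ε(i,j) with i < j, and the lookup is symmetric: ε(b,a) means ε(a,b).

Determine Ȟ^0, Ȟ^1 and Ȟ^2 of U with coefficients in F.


Ȟ^0 = 0, Ȟ^1 = Z ⊕ Z/2 and Ȟ^2 = 0

nonempty intersections:
  W12={t} W13={r} W14={q} W15={s,v} W23={w} W45={p}
C dims 5,6; δ0: rk 5, SNF 1^4·2
Ȟ^0: (5−5)−0=0 ⇒ 0
Ȟ^1: (6−0)−5=1 plus torsion [2] ⇒ Z ⊕ Z/2
Ȟ^2: (0−0)−0=0 ⇒ 0


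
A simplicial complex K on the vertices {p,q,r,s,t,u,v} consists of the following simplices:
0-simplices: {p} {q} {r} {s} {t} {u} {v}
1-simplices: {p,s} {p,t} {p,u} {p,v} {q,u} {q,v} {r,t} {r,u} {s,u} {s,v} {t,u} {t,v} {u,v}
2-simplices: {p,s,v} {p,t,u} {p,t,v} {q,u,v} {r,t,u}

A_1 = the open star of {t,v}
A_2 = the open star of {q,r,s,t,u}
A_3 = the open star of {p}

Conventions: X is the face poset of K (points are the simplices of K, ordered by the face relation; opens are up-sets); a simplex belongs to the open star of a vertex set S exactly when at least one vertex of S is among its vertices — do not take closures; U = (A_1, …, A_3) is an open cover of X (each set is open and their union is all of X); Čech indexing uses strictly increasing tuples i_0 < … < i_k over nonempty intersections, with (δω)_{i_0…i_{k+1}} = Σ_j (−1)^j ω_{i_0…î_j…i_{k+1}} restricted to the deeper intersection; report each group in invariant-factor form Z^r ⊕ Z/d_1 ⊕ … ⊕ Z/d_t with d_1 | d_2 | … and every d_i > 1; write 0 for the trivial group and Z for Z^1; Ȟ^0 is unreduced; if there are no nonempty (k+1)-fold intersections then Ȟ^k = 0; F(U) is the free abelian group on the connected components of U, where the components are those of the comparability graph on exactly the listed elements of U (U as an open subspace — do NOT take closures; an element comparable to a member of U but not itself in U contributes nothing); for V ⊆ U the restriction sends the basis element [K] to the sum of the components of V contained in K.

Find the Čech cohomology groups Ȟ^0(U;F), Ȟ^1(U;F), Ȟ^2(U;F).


nonempty intersections:
  A1={{t},{v},{p,t},{p,v},{q,v},{r,t},{s,v},{t,u},{t,v},{u,v},{p,s,v},{p,t,u},{p,t,v},{q,u,v},{r,t,u}} A2={{q},{r},{s},{t},{u},{p,s},{p,t},{p,u},{q,u},{q,v},{r,t},{r,u},{s,u},{s,v},{t,u},{t,v},{u,v},{p,s,v},{p,t,u},{p,t,v},{q,u,v},{r,t,u}} A3={{p},{p,s},{p,t},{p,u},{p,v},{p,s,v},{p,t,u},{p,t,v}}
  A12={{t},{p,t},{q,v},{r,t},{s,v},{t,u},{t,v},{u,v},{p,s,v},{p,t,u},{p,t,v},{q,u,v},{r,t,u}} A13={{p,t},{p,v},{p,s,v},{p,t,u},{p,t,v}} A23={{p,s},{p,t},{p,u},{p,s,v},{p,t,u},{p,t,v}}
  A123={{p,t},{p,s,v},{p,t,u},{p,t,v}}
components per intersection:
  A1: {{t},{v},{p,t},{p,v},{q,v},{r,t},{s,v},{t,u},{t,v},{u,v},{p,s,v},{p,t,u},{p,t,v},{q,u,v},{r,t,u}}
  A2: {{q},{r},{s},{t},{u},{p,s},{p,t},{p,u},{q,u},{q,v},{r,t},{r,u},{s,u},{s,v},{t,u},{t,v},{u,v},{p,s,v},{p,t,u},{p,t,v},{q,u,v},{r,t,u}}
  A3: {{p},{p,s},{p,t},{p,u},{p,v},{p,s,v},{p,t,u},{p,t,v}}
  A12: {{t},{p,t},{r,t},{t,u},{t,v},{p,t,u},{p,t,v},{r,t,u}} {{q,v},{u,v},{q,u,v}} {{s,v},{p,s,v}}
  A13: {{p,t},{p,v},{p,s,v},{p,t,u},{p,t,v}}
  A23: {{p,s},{p,s,v}} {{p,t},{p,u},{p,t,u},{p,t,v}}
  A123: {{p,t},{p,t,u},{p,t,v}} {{p,s,v}}
C dims 3,6,2; δ0: rk 2, SNF 1^2; δ1: rk 2, SNF 1^2
Ȟ^0: (3−2)−0=1 ⇒ Z
Ȟ^1: (6−2)−2=2 ⇒ Z^2
Ȟ^2: (2−0)−2=0 ⇒ 0

Ȟ^0 ≅ Z, Ȟ^1 ≅ Z^2, Ȟ^2 ≅ 0


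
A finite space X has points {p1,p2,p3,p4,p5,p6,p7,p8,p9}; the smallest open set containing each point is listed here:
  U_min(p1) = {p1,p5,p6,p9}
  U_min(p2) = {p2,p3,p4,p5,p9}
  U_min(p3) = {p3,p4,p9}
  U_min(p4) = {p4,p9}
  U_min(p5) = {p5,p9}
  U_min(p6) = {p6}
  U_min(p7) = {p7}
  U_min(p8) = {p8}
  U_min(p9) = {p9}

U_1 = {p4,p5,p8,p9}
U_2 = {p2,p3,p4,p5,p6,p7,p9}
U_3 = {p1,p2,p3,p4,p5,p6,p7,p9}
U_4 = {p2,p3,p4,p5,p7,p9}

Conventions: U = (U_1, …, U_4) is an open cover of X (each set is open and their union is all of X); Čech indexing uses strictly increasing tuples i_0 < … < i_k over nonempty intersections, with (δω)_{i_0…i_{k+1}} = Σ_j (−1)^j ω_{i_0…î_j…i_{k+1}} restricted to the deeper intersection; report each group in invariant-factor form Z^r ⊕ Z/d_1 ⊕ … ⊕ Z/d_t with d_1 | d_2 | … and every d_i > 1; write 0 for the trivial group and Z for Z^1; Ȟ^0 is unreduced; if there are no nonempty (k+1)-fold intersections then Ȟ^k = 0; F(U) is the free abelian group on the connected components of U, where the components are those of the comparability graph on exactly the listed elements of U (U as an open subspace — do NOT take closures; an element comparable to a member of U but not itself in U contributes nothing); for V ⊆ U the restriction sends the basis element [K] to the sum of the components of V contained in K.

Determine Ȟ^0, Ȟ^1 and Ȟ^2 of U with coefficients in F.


Ȟ^0 ≅ Z^3,  Ȟ^1 ≅ 0,  Ȟ^2 ≅ 0

nerve simplices:
  U12={p4,p5,p9} U13={p4,p5,p9} U14={p4,p5,p9} U23={p2,p3,p4,p5,p6,p7,p9} U24={p2,p3,p4,p5,p7,p9} U34={p2,p3,p4,p5,p7,p9}
  U123={p4,p5,p9} U124={p4,p5,p9} U134={p4,p5,p9} U234={p2,p3,p4,p5,p7,p9}
  U1234={p4,p5,p9}
components per intersection:
  U1: {p4,p5,p9} {p8}
  U2: {p2,p3,p4,p5,p9} {p6} {p7}
  U3: {p1,p2,p3,p4,p5,p6,p9} {p7}
  U4: {p2,p3,p4,p5,p9} {p7}
  U12: {p4,p5,p9}
  U13: {p4,p5,p9}
  U14: {p4,p5,p9}
  U23: {p2,p3,p4,p5,p9} {p6} {p7}
  U24: {p2,p3,p4,p5,p9} {p7}
  U34: {p2,p3,p4,p5,p9} {p7}
  U123: {p4,p5,p9}
  U124: {p4,p5,p9}
  U134: {p4,p5,p9}
  U234: {p2,p3,p4,p5,p9} {p7}
  U1234: {p4,p5,p9}
C dims 9,10,5,1; δ0: rk 6, SNF 1^6; δ1: rk 4, SNF 1^4; δ2: rk 1, SNF 1^1
degree 0: 9−6−0 = 3 → Ȟ^0 ≅ Z^3
degree 1: 10−4−6 = 0 → Ȟ^1 ≅ 0
degree 2: 5−1−4 = 0 → Ȟ^2 ≅ 0
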